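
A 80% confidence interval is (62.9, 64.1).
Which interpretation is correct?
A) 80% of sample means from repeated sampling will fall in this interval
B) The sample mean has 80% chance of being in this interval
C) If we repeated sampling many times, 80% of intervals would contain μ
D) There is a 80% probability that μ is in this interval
C

A) Wrong — coverage applies to intervals containing μ, not to future x̄ values.
B) Wrong — x̄ is observed and sits in the interval by construction.
C) Correct — this is the frequentist long-run coverage interpretation.
D) Wrong — μ is fixed; the randomness lives in the interval, not in μ.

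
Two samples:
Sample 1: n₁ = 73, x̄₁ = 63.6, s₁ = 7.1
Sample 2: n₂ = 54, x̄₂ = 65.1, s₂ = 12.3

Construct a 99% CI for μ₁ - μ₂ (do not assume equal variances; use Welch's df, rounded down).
(-6.43, 3.43)

Difference: x̄₁ - x̄₂ = -1.50
SE = √(s₁²/n₁ + s₂²/n₂) = √(7.1²/73 + 12.3²/54) = 1.8687
df = 78.82 → 78 (Welch–Satterthwaite, rounded down)
t* = 2.640

CI: -1.50 ± 2.640 · 1.8687 = -1.50 ± 4.93 = (-6.43, 3.43)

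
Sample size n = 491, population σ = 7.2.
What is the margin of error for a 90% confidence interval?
Margin of error = 0.53

Margin of error = z* · σ/√n
= 1.645 · 7.2/√491
= 1.645 · 7.2/22.1585
= 0.53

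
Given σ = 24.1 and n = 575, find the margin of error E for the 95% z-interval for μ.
Margin of error = 1.97

Margin of error = z* · σ/√n
= 1.960 · 24.1/√575
= 1.960 · 24.1/23.9792
= 1.97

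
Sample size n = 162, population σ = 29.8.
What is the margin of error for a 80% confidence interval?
Margin of error = 3.00

Margin of error = z* · σ/√n
= 1.282 · 29.8/√162
= 1.282 · 29.8/12.7279
= 3.00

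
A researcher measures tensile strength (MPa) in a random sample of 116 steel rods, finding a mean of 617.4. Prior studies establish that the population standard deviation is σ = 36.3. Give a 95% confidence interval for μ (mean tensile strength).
(610.79, 624.01)

z-interval (σ known):
z* = 1.960 for 95% confidence

Margin of error = z* · σ/√n = 1.960 · 36.3/√116 = 6.61

CI: (617.4 - 6.61, 617.4 + 6.61) = (610.79, 624.01)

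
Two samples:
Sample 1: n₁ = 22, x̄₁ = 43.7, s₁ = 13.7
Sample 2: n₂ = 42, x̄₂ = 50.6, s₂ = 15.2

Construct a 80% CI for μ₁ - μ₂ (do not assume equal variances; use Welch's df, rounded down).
(-11.77, -2.03)

Difference: x̄₁ - x̄₂ = -6.90
SE = √(s₁²/n₁ + s₂²/n₂) = √(13.7²/22 + 15.2²/42) = 3.7460
df = 46.84 → 46 (Welch–Satterthwaite, rounded down)
t* = 1.300

CI: -6.90 ± 1.300 · 3.7460 = -6.90 ± 4.87 = (-11.77, -2.03)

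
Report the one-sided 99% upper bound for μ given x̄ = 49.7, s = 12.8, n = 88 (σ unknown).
μ ≤ 52.93

Upper bound (one-sided):
t* = 2.370 (one-sided for 99%)
Upper bound = x̄ + t* · s/√n = 49.7 + 2.370 · 12.8/√88 = 52.93

We are 99% confident that μ ≤ 52.93.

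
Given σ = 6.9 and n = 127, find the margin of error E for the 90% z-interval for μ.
Margin of error = 1.01

Margin of error = z* · σ/√n
= 1.645 · 6.9/√127
= 1.645 · 6.9/11.2694
= 1.01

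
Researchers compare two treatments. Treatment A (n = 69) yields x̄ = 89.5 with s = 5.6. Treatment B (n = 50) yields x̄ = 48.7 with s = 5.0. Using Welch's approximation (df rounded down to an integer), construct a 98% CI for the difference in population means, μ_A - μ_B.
(38.49, 43.11)

Difference: x̄₁ - x̄₂ = 40.80
SE = √(s₁²/n₁ + s₂²/n₂) = √(5.6²/69 + 5.0²/50) = 0.9770
df = 111.93 → 111 (Welch–Satterthwaite, rounded down)
t* = 2.360

CI: 40.80 ± 2.360 · 0.9770 = 40.80 ± 2.31 = (38.49, 43.11)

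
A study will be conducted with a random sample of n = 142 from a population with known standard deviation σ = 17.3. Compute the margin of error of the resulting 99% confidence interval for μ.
Margin of error = 3.74

Margin of error = z* · σ/√n
= 2.576 · 17.3/√142
= 2.576 · 17.3/11.9164
= 3.74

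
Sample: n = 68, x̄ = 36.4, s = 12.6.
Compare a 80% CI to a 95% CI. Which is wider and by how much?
95% CI is wider by 2.15

df = 67
80% CI: t* = 1.294, (34.42, 38.38), width = 2 · t* · s/√n = 3.95
95% CI: t* = 1.996, (33.35, 39.45), width = 2 · t* · s/√n = 6.10

The 95% CI is wider by 6.10 - 3.95 = 2.15.
Higher confidence requires a wider interval.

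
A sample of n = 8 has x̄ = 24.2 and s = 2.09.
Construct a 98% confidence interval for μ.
(21.98, 26.42)

t-interval (σ unknown):
df = n - 1 = 7
t* = 2.998 for 98% confidence

Margin of error = t* · s/√n = 2.998 · 2.09/√8 = 2.22

CI: (21.98, 26.42)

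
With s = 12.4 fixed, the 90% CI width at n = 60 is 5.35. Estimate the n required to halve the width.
n ≈ 240

CI width ∝ 1/√n
To reduce width by factor 2, need √n to grow by 2 → need 2² = 4 times as many samples.

Current: n = 60, width = 5.35
New: n = 240, width ≈ 2.64

Width reduced by factor of 5.35/2.64 = 2.03.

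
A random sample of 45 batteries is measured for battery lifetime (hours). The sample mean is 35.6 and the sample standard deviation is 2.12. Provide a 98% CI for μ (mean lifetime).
(34.84, 36.36)

t-interval (σ unknown):
df = n - 1 = 44
t* = 2.414 for 98% confidence

Margin of error = t* · s/√n = 2.414 · 2.12/√45 = 0.76

CI: (34.84, 36.36)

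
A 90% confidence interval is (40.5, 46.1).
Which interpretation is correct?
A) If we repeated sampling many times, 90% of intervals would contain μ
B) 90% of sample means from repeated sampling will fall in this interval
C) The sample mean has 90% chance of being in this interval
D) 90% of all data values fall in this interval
A

A) Correct — this is the frequentist long-run coverage interpretation.
B) Wrong — coverage applies to intervals containing μ, not to future x̄ values.
C) Wrong — x̄ is observed and sits in the interval by construction.
D) Wrong — a CI is about the parameter μ, not individual data values.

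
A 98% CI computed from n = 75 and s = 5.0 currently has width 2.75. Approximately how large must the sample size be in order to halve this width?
n ≈ 300

CI width ∝ 1/√n
To reduce width by factor 2, need √n to grow by 2 → need 2² = 4 times as many samples.

Current: n = 75, width = 2.75
New: n = 300, width ≈ 1.35

Width reduced by factor of 2.75/1.35 = 2.04.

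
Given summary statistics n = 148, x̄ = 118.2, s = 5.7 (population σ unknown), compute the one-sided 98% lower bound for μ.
μ ≥ 117.23

Lower bound (one-sided):
t* = 2.072 (one-sided for 98%)
Lower bound = x̄ - t* · s/√n = 118.2 - 2.072 · 5.7/√148 = 117.23

We are 98% confident that μ ≥ 117.23.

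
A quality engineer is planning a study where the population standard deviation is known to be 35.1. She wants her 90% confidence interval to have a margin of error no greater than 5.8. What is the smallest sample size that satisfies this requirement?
n ≥ 100

For margin E ≤ 5.8:
n ≥ (z* · σ / E)²
n ≥ (1.645 · 35.1 / 5.8)²
n ≥ 99.10

Minimum n = 100 (rounding up)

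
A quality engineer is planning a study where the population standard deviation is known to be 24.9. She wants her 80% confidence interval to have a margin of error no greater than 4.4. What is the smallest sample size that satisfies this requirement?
n ≥ 53

For margin E ≤ 4.4:
n ≥ (z* · σ / E)²
n ≥ (1.282 · 24.9 / 4.4)²
n ≥ 52.63

Minimum n = 53 (rounding up)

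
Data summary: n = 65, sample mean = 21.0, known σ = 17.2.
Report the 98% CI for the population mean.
(16.04, 25.96)

z-interval (σ known):
z* = 2.326 for 98% confidence

Margin of error = z* · σ/√n = 2.326 · 17.2/√65 = 4.96

CI: (21.0 - 4.96, 21.0 + 4.96) = (16.04, 25.96)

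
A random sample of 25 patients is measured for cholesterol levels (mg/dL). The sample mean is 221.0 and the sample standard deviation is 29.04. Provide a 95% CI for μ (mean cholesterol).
(209.01, 232.99)

t-interval (σ unknown):
df = n - 1 = 24
t* = 2.064 for 95% confidence

Margin of error = t* · s/√n = 2.064 · 29.04/√25 = 11.99

CI: (209.01, 232.99)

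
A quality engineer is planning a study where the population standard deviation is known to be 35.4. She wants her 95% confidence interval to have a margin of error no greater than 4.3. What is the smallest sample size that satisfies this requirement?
n ≥ 261

For margin E ≤ 4.3:
n ≥ (z* · σ / E)²
n ≥ (1.960 · 35.4 / 4.3)²
n ≥ 260.36

Minimum n = 261 (rounding up)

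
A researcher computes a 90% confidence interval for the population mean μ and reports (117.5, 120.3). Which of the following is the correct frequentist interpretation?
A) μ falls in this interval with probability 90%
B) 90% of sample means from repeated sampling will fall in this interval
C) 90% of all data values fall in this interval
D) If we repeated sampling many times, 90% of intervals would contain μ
D

A) Wrong — μ is fixed; the randomness lives in the interval, not in μ.
B) Wrong — coverage applies to intervals containing μ, not to future x̄ values.
C) Wrong — a CI is about the parameter μ, not individual data values.
D) Correct — this is the frequentist long-run coverage interpretation.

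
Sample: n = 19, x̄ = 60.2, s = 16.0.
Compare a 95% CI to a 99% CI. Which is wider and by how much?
99% CI is wider by 5.71

df = 18
95% CI: t* = 2.101, (52.49, 67.91), width = 2 · t* · s/√n = 15.42
99% CI: t* = 2.878, (49.64, 70.76), width = 2 · t* · s/√n = 21.13

The 99% CI is wider by 21.13 - 15.42 = 5.71.
Higher confidence requires a wider interval.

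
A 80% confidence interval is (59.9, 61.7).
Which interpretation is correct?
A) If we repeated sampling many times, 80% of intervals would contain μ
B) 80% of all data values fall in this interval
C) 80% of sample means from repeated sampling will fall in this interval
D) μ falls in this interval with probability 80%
A

A) Correct — this is the frequentist long-run coverage interpretation.
B) Wrong — a CI is about the parameter μ, not individual data values.
C) Wrong — coverage applies to intervals containing μ, not to future x̄ values.
D) Wrong — μ is fixed; the randomness lives in the interval, not in μ.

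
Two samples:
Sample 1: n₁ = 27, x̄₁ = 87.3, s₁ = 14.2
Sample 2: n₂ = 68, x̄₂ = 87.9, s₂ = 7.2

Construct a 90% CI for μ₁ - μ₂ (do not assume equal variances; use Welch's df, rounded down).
(-5.47, 4.27)

Difference: x̄₁ - x̄₂ = -0.60
SE = √(s₁²/n₁ + s₂²/n₂) = √(14.2²/27 + 7.2²/68) = 2.8689
df = 31.45 → 31 (Welch–Satterthwaite, rounded down)
t* = 1.696

CI: -0.60 ± 1.696 · 2.8689 = -0.60 ± 4.87 = (-5.47, 4.27)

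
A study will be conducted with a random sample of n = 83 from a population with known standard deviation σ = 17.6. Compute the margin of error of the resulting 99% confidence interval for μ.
Margin of error = 4.98

Margin of error = z* · σ/√n
= 2.576 · 17.6/√83
= 2.576 · 17.6/9.1104
= 4.98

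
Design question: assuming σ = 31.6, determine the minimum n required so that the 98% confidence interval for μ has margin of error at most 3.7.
n ≥ 395

For margin E ≤ 3.7:
n ≥ (z* · σ / E)²
n ≥ (2.326 · 31.6 / 3.7)²
n ≥ 394.63

Minimum n = 395 (rounding up)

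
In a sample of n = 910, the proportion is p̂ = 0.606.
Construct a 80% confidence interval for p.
(0.585, 0.627)

Proportion CI:
SE = √(p̂(1-p̂)/n) = √(0.606 · 0.394 / 910) = 0.01620

z* = 1.282
Margin = z* · SE = 1.282 · 0.01620 = 0.0208

CI: 0.606 ± 0.0208 = (0.585, 0.627)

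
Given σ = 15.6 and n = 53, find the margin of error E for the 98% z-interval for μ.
Margin of error = 4.98

Margin of error = z* · σ/√n
= 2.326 · 15.6/√53
= 2.326 · 15.6/7.2801
= 4.98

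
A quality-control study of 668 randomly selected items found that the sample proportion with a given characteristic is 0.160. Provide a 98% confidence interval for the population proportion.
(0.127, 0.193)

Proportion CI:
SE = √(p̂(1-p̂)/n) = √(0.160 · 0.840 / 668) = 0.01418

z* = 2.326
Margin = z* · SE = 2.326 · 0.01418 = 0.0330

CI: 0.160 ± 0.0330 = (0.127, 0.193)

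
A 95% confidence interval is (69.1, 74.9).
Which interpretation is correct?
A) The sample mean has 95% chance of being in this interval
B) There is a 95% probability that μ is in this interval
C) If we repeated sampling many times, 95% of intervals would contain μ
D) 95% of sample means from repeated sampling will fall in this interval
C

A) Wrong — x̄ is observed and sits in the interval by construction.
B) Wrong — μ is fixed; the randomness lives in the interval, not in μ.
C) Correct — this is the frequentist long-run coverage interpretation.
D) Wrong — coverage applies to intervals containing μ, not to future x̄ values.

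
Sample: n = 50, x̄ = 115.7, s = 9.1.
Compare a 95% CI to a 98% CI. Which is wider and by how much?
98% CI is wider by 1.02

df = 49
95% CI: t* = 2.010, (113.11, 118.29), width = 2 · t* · s/√n = 5.17
98% CI: t* = 2.405, (112.60, 118.80), width = 2 · t* · s/√n = 6.19

The 98% CI is wider by 6.19 - 5.17 = 1.02.
Higher confidence requires a wider interval.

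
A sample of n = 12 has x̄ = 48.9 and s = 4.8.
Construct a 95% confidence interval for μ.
(45.85, 51.95)

t-interval (σ unknown):
df = n - 1 = 11
t* = 2.201 for 95% confidence

Margin of error = t* · s/√n = 2.201 · 4.8/√12 = 3.05

CI: (45.85, 51.95)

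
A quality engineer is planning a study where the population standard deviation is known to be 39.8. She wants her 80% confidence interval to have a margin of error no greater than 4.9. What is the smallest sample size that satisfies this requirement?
n ≥ 109

For margin E ≤ 4.9:
n ≥ (z* · σ / E)²
n ≥ (1.282 · 39.8 / 4.9)²
n ≥ 108.43

Minimum n = 109 (rounding up)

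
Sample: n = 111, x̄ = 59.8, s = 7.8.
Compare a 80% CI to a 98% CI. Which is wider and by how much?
98% CI is wider by 1.59

df = 110
80% CI: t* = 1.289, (58.85, 60.75), width = 2 · t* · s/√n = 1.91
98% CI: t* = 2.361, (58.05, 61.55), width = 2 · t* · s/√n = 3.50

The 98% CI is wider by 3.50 - 1.91 = 1.59.
Higher confidence requires a wider interval.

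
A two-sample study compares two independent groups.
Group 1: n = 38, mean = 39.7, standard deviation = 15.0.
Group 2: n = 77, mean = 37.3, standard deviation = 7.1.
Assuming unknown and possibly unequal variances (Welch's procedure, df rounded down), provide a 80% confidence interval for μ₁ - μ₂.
(-0.94, 5.74)

Difference: x̄₁ - x̄₂ = 2.40
SE = √(s₁²/n₁ + s₂²/n₂) = √(15.0²/38 + 7.1²/77) = 2.5643
df = 45.36 → 45 (Welch–Satterthwaite, rounded down)
t* = 1.301

CI: 2.40 ± 1.301 · 2.5643 = 2.40 ± 3.34 = (-0.94, 5.74)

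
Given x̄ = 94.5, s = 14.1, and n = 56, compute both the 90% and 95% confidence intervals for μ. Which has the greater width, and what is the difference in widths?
95% CI is wider by 1.25

df = 55
90% CI: t* = 1.673, (91.35, 97.65), width = 2 · t* · s/√n = 6.30
95% CI: t* = 2.004, (90.72, 98.28), width = 2 · t* · s/√n = 7.55

The 95% CI is wider by 7.55 - 6.30 = 1.25.
Higher confidence requires a wider interval.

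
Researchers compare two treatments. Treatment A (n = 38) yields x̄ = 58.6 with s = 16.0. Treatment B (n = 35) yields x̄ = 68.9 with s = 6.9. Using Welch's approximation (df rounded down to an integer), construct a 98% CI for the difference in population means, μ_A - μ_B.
(-17.13, -3.47)

Difference: x̄₁ - x̄₂ = -10.30
SE = √(s₁²/n₁ + s₂²/n₂) = √(16.0²/38 + 6.9²/35) = 2.8455
df = 51.18 → 51 (Welch–Satterthwaite, rounded down)
t* = 2.402

CI: -10.30 ± 2.402 · 2.8455 = -10.30 ± 6.83 = (-17.13, -3.47)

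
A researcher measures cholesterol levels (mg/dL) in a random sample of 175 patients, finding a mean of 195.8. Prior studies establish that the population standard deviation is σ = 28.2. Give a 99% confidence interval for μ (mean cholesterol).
(190.31, 201.29)

z-interval (σ known):
z* = 2.576 for 99% confidence

Margin of error = z* · σ/√n = 2.576 · 28.2/√175 = 5.49

CI: (195.8 - 5.49, 195.8 + 5.49) = (190.31, 201.29)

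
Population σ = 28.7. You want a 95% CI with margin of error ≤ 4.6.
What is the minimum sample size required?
n ≥ 150

For margin E ≤ 4.6:
n ≥ (z* · σ / E)²
n ≥ (1.960 · 28.7 / 4.6)²
n ≥ 149.54

Minimum n = 150 (rounding up)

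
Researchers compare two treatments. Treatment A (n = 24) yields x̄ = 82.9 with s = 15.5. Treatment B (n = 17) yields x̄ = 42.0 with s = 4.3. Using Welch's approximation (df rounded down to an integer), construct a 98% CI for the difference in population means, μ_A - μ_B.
(32.66, 49.14)

Difference: x̄₁ - x̄₂ = 40.90
SE = √(s₁²/n₁ + s₂²/n₂) = √(15.5²/24 + 4.3²/17) = 3.3314
df = 27.80 → 27 (Welch–Satterthwaite, rounded down)
t* = 2.473

CI: 40.90 ± 2.473 · 3.3314 = 40.90 ± 8.24 = (32.66, 49.14)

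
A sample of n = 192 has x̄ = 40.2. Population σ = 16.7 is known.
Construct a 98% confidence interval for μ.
(37.40, 43.00)

z-interval (σ known):
z* = 2.326 for 98% confidence

Margin of error = z* · σ/√n = 2.326 · 16.7/√192 = 2.80

CI: (40.2 - 2.80, 40.2 + 2.80) = (37.40, 43.00)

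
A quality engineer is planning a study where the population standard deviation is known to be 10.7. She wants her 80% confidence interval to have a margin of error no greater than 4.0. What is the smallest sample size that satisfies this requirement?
n ≥ 12

For margin E ≤ 4.0:
n ≥ (z* · σ / E)²
n ≥ (1.282 · 10.7 / 4.0)²
n ≥ 11.76

Minimum n = 12 (rounding up)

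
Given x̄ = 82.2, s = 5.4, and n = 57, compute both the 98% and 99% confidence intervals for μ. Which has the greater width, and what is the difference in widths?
99% CI is wider by 0.39

df = 56
98% CI: t* = 2.395, (80.49, 83.91), width = 2 · t* · s/√n = 3.43
99% CI: t* = 2.667, (80.29, 84.11), width = 2 · t* · s/√n = 3.82

The 99% CI is wider by 3.82 - 3.43 = 0.39.
Higher confidence requires a wider interval.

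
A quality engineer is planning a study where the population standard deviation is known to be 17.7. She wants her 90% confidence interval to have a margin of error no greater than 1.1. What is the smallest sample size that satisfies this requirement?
n ≥ 701

For margin E ≤ 1.1:
n ≥ (z* · σ / E)²
n ≥ (1.645 · 17.7 / 1.1)²
n ≥ 700.64

Minimum n = 701 (rounding up)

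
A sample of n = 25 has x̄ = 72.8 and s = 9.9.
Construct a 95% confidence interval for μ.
(68.71, 76.89)

t-interval (σ unknown):
df = n - 1 = 24
t* = 2.064 for 95% confidence

Margin of error = t* · s/√n = 2.064 · 9.9/√25 = 4.09

CI: (68.71, 76.89)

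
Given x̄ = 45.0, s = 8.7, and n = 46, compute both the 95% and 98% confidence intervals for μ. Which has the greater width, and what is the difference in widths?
98% CI is wider by 1.02

df = 45
95% CI: t* = 2.014, (42.42, 47.58), width = 2 · t* · s/√n = 5.17
98% CI: t* = 2.412, (41.91, 48.09), width = 2 · t* · s/√n = 6.19

The 98% CI is wider by 6.19 - 5.17 = 1.02.
Higher confidence requires a wider interval.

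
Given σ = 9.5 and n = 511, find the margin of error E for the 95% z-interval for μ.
Margin of error = 0.82

Margin of error = z* · σ/√n
= 1.960 · 9.5/√511
= 1.960 · 9.5/22.6053
= 0.82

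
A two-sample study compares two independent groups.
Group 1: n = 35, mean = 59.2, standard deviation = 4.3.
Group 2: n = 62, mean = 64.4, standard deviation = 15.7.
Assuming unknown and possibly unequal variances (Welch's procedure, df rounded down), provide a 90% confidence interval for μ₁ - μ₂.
(-8.73, -1.67)

Difference: x̄₁ - x̄₂ = -5.20
SE = √(s₁²/n₁ + s₂²/n₂) = √(4.3²/35 + 15.7²/62) = 2.1222
df = 75.88 → 75 (Welch–Satterthwaite, rounded down)
t* = 1.665

CI: -5.20 ± 1.665 · 2.1222 = -5.20 ± 3.53 = (-8.73, -1.67)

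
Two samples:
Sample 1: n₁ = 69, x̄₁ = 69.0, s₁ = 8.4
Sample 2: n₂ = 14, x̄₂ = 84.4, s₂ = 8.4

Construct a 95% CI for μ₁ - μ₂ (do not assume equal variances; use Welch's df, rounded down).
(-20.57, -10.23)

Difference: x̄₁ - x̄₂ = -15.40
SE = √(s₁²/n₁ + s₂²/n₂) = √(8.4²/69 + 8.4²/14) = 2.4622
df = 18.66 → 18 (Welch–Satterthwaite, rounded down)
t* = 2.101

CI: -15.40 ± 2.101 · 2.4622 = -15.40 ± 5.17 = (-20.57, -10.23)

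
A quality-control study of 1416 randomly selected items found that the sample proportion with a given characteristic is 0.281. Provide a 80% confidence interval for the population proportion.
(0.266, 0.296)

Proportion CI:
SE = √(p̂(1-p̂)/n) = √(0.281 · 0.719 / 1416) = 0.01194

z* = 1.282
Margin = z* · SE = 1.282 · 0.01194 = 0.0153

CI: 0.281 ± 0.0153 = (0.266, 0.296)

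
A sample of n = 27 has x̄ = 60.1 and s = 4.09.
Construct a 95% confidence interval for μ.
(58.48, 61.72)

t-interval (σ unknown):
df = n - 1 = 26
t* = 2.056 for 95% confidence

Margin of error = t* · s/√n = 2.056 · 4.09/√27 = 1.62

CI: (58.48, 61.72)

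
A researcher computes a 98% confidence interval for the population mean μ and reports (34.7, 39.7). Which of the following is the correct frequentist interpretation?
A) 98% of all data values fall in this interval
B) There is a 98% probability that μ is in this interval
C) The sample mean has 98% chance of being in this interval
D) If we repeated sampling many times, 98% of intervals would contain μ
D

A) Wrong — a CI is about the parameter μ, not individual data values.
B) Wrong — μ is fixed; the randomness lives in the interval, not in μ.
C) Wrong — x̄ is observed and sits in the interval by construction.
D) Correct — this is the frequentist long-run coverage interpretation.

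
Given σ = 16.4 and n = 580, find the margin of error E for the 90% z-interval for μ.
Margin of error = 1.12

Margin of error = z* · σ/√n
= 1.645 · 16.4/√580
= 1.645 · 16.4/24.0832
= 1.12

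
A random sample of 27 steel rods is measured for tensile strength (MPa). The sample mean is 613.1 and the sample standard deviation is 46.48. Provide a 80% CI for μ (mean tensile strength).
(601.34, 624.86)

t-interval (σ unknown):
df = n - 1 = 26
t* = 1.315 for 80% confidence

Margin of error = t* · s/√n = 1.315 · 46.48/√27 = 11.76

CI: (601.34, 624.86)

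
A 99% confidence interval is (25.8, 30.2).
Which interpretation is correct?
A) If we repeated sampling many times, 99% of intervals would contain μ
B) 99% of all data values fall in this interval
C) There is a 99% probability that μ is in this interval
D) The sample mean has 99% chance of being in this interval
A

A) Correct — this is the frequentist long-run coverage interpretation.
B) Wrong — a CI is about the parameter μ, not individual data values.
C) Wrong — μ is fixed; the randomness lives in the interval, not in μ.
D) Wrong — x̄ is observed and sits in the interval by construction.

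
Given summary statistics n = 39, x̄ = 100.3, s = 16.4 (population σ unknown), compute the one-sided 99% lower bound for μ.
μ ≥ 93.92

Lower bound (one-sided):
t* = 2.429 (one-sided for 99%)
Lower bound = x̄ - t* · s/√n = 100.3 - 2.429 · 16.4/√39 = 93.92

We are 99% confident that μ ≥ 93.92.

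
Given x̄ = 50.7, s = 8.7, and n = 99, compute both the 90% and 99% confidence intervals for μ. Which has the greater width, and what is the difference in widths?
99% CI is wider by 1.69

df = 98
90% CI: t* = 1.661, (49.25, 52.15), width = 2 · t* · s/√n = 2.90
99% CI: t* = 2.627, (48.40, 53.00), width = 2 · t* · s/√n = 4.59

The 99% CI is wider by 4.59 - 2.90 = 1.69.
Higher confidence requires a wider interval.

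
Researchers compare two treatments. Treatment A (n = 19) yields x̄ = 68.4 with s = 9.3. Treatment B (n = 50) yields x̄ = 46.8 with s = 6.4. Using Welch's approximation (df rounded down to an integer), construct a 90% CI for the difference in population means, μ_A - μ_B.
(17.63, 25.57)

Difference: x̄₁ - x̄₂ = 21.60
SE = √(s₁²/n₁ + s₂²/n₂) = √(9.3²/19 + 6.4²/50) = 2.3176
df = 24.77 → 24 (Welch–Satterthwaite, rounded down)
t* = 1.711

CI: 21.60 ± 1.711 · 2.3176 = 21.60 ± 3.97 = (17.63, 25.57)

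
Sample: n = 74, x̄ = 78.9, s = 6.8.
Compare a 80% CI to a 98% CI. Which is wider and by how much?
98% CI is wider by 1.72

df = 73
80% CI: t* = 1.293, (77.88, 79.92), width = 2 · t* · s/√n = 2.04
98% CI: t* = 2.379, (77.02, 80.78), width = 2 · t* · s/√n = 3.76

The 98% CI is wider by 3.76 - 2.04 = 1.72.
Higher confidence requires a wider interval.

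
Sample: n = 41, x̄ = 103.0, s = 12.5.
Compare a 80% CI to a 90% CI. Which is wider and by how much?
90% CI is wider by 1.48

df = 40
80% CI: t* = 1.303, (100.46, 105.54), width = 2 · t* · s/√n = 5.09
90% CI: t* = 1.684, (99.71, 106.29), width = 2 · t* · s/√n = 6.57

The 90% CI is wider by 6.57 - 5.09 = 1.48.
Higher confidence requires a wider interval.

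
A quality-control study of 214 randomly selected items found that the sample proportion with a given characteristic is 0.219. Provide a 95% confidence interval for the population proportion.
(0.164, 0.274)

Proportion CI:
SE = √(p̂(1-p̂)/n) = √(0.219 · 0.781 / 214) = 0.02827

z* = 1.960
Margin = z* · SE = 1.960 · 0.02827 = 0.0554

CI: 0.219 ± 0.0554 = (0.164, 0.274)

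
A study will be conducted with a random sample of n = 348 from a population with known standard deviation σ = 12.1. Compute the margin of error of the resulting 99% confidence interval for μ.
Margin of error = 1.67

Margin of error = z* · σ/√n
= 2.576 · 12.1/√348
= 2.576 · 12.1/18.6548
= 1.67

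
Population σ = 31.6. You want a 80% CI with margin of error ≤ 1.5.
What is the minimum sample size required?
n ≥ 730

For margin E ≤ 1.5:
n ≥ (z* · σ / E)²
n ≥ (1.282 · 31.6 / 1.5)²
n ≥ 729.40

Minimum n = 730 (rounding up)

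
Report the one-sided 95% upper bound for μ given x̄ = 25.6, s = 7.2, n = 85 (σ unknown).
μ ≤ 26.90

Upper bound (one-sided):
t* = 1.663 (one-sided for 95%)
Upper bound = x̄ + t* · s/√n = 25.6 + 1.663 · 7.2/√85 = 26.90

We are 95% confident that μ ≤ 26.90.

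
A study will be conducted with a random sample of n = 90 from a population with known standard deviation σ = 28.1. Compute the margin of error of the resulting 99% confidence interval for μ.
Margin of error = 7.63

Margin of error = z* · σ/√n
= 2.576 · 28.1/√90
= 2.576 · 28.1/9.4868
= 7.63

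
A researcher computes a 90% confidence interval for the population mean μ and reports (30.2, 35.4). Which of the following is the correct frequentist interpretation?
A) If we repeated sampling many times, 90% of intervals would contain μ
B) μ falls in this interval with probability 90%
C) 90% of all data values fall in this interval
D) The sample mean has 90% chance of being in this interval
A

A) Correct — this is the frequentist long-run coverage interpretation.
B) Wrong — μ is fixed; the randomness lives in the interval, not in μ.
C) Wrong — a CI is about the parameter μ, not individual data values.
D) Wrong — x̄ is observed and sits in the interval by construction.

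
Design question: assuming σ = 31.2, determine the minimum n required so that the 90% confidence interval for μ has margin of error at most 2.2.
n ≥ 545

For margin E ≤ 2.2:
n ≥ (z* · σ / E)²
n ≥ (1.645 · 31.2 / 2.2)²
n ≥ 544.25

Minimum n = 545 (rounding up)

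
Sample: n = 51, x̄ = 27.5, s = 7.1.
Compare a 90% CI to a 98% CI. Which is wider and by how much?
98% CI is wider by 1.45

df = 50
90% CI: t* = 1.676, (25.83, 29.17), width = 2 · t* · s/√n = 3.33
98% CI: t* = 2.403, (25.11, 29.89), width = 2 · t* · s/√n = 4.78

The 98% CI is wider by 4.78 - 3.33 = 1.45.
Higher confidence requires a wider interval.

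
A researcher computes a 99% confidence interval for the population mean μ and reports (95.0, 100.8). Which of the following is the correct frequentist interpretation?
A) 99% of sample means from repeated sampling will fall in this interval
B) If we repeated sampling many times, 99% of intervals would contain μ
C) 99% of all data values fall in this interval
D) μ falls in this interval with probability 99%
B

A) Wrong — coverage applies to intervals containing μ, not to future x̄ values.
B) Correct — this is the frequentist long-run coverage interpretation.
C) Wrong — a CI is about the parameter μ, not individual data values.
D) Wrong — μ is fixed; the randomness lives in the interval, not in μ.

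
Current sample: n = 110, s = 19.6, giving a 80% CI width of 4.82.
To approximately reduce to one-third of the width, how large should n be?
n ≈ 990

CI width ∝ 1/√n
To reduce width by factor 3, need √n to grow by 3 → need 3² = 9 times as many samples.

Current: n = 110, width = 4.82
New: n = 990, width ≈ 1.60

Width reduced by factor of 4.82/1.60 = 3.01.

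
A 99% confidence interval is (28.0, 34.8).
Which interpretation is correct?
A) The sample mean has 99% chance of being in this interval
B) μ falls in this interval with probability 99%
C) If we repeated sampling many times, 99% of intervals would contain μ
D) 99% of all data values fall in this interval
C

A) Wrong — x̄ is observed and sits in the interval by construction.
B) Wrong — μ is fixed; the randomness lives in the interval, not in μ.
C) Correct — this is the frequentist long-run coverage interpretation.
D) Wrong — a CI is about the parameter μ, not individual data values.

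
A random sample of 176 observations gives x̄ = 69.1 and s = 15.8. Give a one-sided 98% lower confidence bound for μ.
μ ≥ 66.64

Lower bound (one-sided):
t* = 2.069 (one-sided for 98%)
Lower bound = x̄ - t* · s/√n = 69.1 - 2.069 · 15.8/√176 = 66.64

We are 98% confident that μ ≥ 66.64.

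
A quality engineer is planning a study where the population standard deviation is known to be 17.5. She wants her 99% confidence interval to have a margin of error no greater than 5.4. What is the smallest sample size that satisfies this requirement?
n ≥ 70

For margin E ≤ 5.4:
n ≥ (z* · σ / E)²
n ≥ (2.576 · 17.5 / 5.4)²
n ≥ 69.69

Minimum n = 70 (rounding up)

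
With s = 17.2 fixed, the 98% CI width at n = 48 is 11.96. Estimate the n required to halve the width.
n ≈ 192

CI width ∝ 1/√n
To reduce width by factor 2, need √n to grow by 2 → need 2² = 4 times as many samples.

Current: n = 48, width = 11.96
New: n = 192, width ≈ 5.82

Width reduced by factor of 11.96/5.82 = 2.05.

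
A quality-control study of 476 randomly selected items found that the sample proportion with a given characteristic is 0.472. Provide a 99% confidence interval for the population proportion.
(0.413, 0.531)

Proportion CI:
SE = √(p̂(1-p̂)/n) = √(0.472 · 0.528 / 476) = 0.02288

z* = 2.576
Margin = z* · SE = 2.576 · 0.02288 = 0.0589

CI: 0.472 ± 0.0589 = (0.413, 0.531)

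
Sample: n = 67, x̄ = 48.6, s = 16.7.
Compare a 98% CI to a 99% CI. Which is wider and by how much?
99% CI is wider by 1.09

df = 66
98% CI: t* = 2.384, (43.74, 53.46), width = 2 · t* · s/√n = 9.73
99% CI: t* = 2.652, (43.19, 54.01), width = 2 · t* · s/√n = 10.82

The 99% CI is wider by 10.82 - 9.73 = 1.09.
Higher confidence requires a wider interval.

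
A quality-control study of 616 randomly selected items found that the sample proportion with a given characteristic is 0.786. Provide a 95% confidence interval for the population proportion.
(0.754, 0.818)

Proportion CI:
SE = √(p̂(1-p̂)/n) = √(0.786 · 0.214 / 616) = 0.01652

z* = 1.960
Margin = z* · SE = 1.960 · 0.01652 = 0.0324

CI: 0.786 ± 0.0324 = (0.754, 0.818)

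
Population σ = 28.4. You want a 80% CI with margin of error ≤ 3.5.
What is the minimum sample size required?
n ≥ 109

For margin E ≤ 3.5:
n ≥ (z* · σ / E)²
n ≥ (1.282 · 28.4 / 3.5)²
n ≥ 108.21

Minimum n = 109 (rounding up)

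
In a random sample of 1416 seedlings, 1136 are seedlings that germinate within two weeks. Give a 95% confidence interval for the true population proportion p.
(0.782, 0.823)

Proportion CI:
p̂ = 1136/1416 = 0.80226
SE = √(p̂(1-p̂)/n) = √(0.80226 · 0.19774 / 1416) = 0.01058

z* = 1.960
Margin = z* · SE = 1.960 · 0.01058 = 0.0207

CI: 0.80226 ± 0.0207 = (0.782, 0.823)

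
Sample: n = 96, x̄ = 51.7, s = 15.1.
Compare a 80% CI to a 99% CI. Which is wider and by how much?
99% CI is wider by 4.12

df = 95
80% CI: t* = 1.291, (49.71, 53.69), width = 2 · t* · s/√n = 3.98
99% CI: t* = 2.629, (47.65, 55.75), width = 2 · t* · s/√n = 8.10

The 99% CI is wider by 8.10 - 3.98 = 4.12.
Higher confidence requires a wider interval.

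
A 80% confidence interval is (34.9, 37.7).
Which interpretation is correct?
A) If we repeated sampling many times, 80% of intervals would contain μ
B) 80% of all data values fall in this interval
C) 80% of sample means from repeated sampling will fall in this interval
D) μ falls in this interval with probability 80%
A

A) Correct — this is the frequentist long-run coverage interpretation.
B) Wrong — a CI is about the parameter μ, not individual data values.
C) Wrong — coverage applies to intervals containing μ, not to future x̄ values.
D) Wrong — μ is fixed; the randomness lives in the interval, not in μ.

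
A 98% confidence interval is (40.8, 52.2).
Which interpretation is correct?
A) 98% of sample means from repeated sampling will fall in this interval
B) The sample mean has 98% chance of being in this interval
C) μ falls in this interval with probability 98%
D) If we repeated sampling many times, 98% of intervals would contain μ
D

A) Wrong — coverage applies to intervals containing μ, not to future x̄ values.
B) Wrong — x̄ is observed and sits in the interval by construction.
C) Wrong — μ is fixed; the randomness lives in the interval, not in μ.
D) Correct — this is the frequentist long-run coverage interpretation.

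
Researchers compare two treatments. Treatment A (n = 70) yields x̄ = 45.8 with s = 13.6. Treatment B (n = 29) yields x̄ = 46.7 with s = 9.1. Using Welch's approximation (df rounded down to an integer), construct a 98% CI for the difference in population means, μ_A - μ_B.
(-6.47, 4.67)

Difference: x̄₁ - x̄₂ = -0.90
SE = √(s₁²/n₁ + s₂²/n₂) = √(13.6²/70 + 9.1²/29) = 2.3447
df = 77.03 → 77 (Welch–Satterthwaite, rounded down)
t* = 2.376

CI: -0.90 ± 2.376 · 2.3447 = -0.90 ± 5.57 = (-6.47, 4.67)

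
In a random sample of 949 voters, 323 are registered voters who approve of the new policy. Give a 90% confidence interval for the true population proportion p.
(0.315, 0.366)

Proportion CI:
p̂ = 323/949 = 0.34036
SE = √(p̂(1-p̂)/n) = √(0.34036 · 0.65964 / 949) = 0.01538

z* = 1.645
Margin = z* · SE = 1.645 · 0.01538 = 0.0253

CI: 0.34036 ± 0.0253 = (0.315, 0.366)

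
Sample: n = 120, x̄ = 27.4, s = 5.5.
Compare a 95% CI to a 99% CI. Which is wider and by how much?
99% CI is wider by 0.64

df = 119
95% CI: t* = 1.980, (26.41, 28.39), width = 2 · t* · s/√n = 1.99
99% CI: t* = 2.618, (26.09, 28.71), width = 2 · t* · s/√n = 2.63

The 99% CI is wider by 2.63 - 1.99 = 0.64.
Higher confidence requires a wider interval.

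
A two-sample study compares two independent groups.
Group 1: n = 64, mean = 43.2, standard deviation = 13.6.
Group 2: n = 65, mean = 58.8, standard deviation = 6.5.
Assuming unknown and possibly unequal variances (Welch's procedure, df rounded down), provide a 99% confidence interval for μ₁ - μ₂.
(-20.55, -10.65)

Difference: x̄₁ - x̄₂ = -15.60
SE = √(s₁²/n₁ + s₂²/n₂) = √(13.6²/64 + 6.5²/65) = 1.8815
df = 90.04 → 90 (Welch–Satterthwaite, rounded down)
t* = 2.632

CI: -15.60 ± 2.632 · 1.8815 = -15.60 ± 4.95 = (-20.55, -10.65)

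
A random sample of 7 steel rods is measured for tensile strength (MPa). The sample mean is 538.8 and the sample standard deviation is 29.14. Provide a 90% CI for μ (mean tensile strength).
(517.40, 560.20)

t-interval (σ unknown):
df = n - 1 = 6
t* = 1.943 for 90% confidence

Margin of error = t* · s/√n = 1.943 · 29.14/√7 = 21.40

CI: (517.40, 560.20)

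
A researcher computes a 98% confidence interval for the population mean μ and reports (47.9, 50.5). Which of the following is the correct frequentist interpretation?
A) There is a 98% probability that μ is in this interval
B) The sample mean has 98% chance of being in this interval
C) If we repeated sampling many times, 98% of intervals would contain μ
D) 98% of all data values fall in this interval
C

A) Wrong — μ is fixed; the randomness lives in the interval, not in μ.
B) Wrong — x̄ is observed and sits in the interval by construction.
C) Correct — this is the frequentist long-run coverage interpretation.
D) Wrong — a CI is about the parameter μ, not individual data values.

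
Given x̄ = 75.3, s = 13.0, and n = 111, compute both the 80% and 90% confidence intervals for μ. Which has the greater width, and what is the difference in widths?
90% CI is wider by 0.91

df = 110
80% CI: t* = 1.289, (73.71, 76.89), width = 2 · t* · s/√n = 3.18
90% CI: t* = 1.659, (73.25, 77.35), width = 2 · t* · s/√n = 4.09

The 90% CI is wider by 4.09 - 3.18 = 0.91.
Higher confidence requires a wider interval.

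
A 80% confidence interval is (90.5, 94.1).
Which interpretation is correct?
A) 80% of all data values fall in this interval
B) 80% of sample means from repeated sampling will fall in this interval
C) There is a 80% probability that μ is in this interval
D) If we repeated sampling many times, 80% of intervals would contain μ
D

A) Wrong — a CI is about the parameter μ, not individual data values.
B) Wrong — coverage applies to intervals containing μ, not to future x̄ values.
C) Wrong — μ is fixed; the randomness lives in the interval, not in μ.
D) Correct — this is the frequentist long-run coverage interpretation.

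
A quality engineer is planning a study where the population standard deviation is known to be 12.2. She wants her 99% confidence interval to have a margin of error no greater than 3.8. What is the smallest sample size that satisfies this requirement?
n ≥ 69

For margin E ≤ 3.8:
n ≥ (z* · σ / E)²
n ≥ (2.576 · 12.2 / 3.8)²
n ≥ 68.40

Minimum n = 69 (rounding up)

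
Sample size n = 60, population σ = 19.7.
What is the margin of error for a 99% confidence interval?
Margin of error = 6.55

Margin of error = z* · σ/√n
= 2.576 · 19.7/√60
= 2.576 · 19.7/7.7460
= 6.55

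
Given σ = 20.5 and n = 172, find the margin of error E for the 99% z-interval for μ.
Margin of error = 4.03

Margin of error = z* · σ/√n
= 2.576 · 20.5/√172
= 2.576 · 20.5/13.1149
= 4.03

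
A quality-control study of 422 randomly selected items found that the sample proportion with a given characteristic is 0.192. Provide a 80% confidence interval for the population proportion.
(0.167, 0.217)

Proportion CI:
SE = √(p̂(1-p̂)/n) = √(0.192 · 0.808 / 422) = 0.01917

z* = 1.282
Margin = z* · SE = 1.282 · 0.01917 = 0.0246

CI: 0.192 ± 0.0246 = (0.167, 0.217)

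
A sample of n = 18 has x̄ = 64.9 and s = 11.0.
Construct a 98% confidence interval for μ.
(58.24, 71.56)

t-interval (σ unknown):
df = n - 1 = 17
t* = 2.567 for 98% confidence

Margin of error = t* · s/√n = 2.567 · 11.0/√18 = 6.66

CI: (58.24, 71.56)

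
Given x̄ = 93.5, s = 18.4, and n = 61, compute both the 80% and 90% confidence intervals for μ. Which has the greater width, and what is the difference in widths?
90% CI is wider by 1.76

df = 60
80% CI: t* = 1.296, (90.45, 96.55), width = 2 · t* · s/√n = 6.11
90% CI: t* = 1.671, (89.56, 97.44), width = 2 · t* · s/√n = 7.87

The 90% CI is wider by 7.87 - 6.11 = 1.76.
Higher confidence requires a wider interval.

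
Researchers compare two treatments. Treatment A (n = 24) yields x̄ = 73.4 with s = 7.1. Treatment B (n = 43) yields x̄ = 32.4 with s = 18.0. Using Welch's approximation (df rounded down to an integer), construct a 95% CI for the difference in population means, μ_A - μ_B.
(34.79, 47.21)

Difference: x̄₁ - x̄₂ = 41.00
SE = √(s₁²/n₁ + s₂²/n₂) = √(7.1²/24 + 18.0²/43) = 3.1041
df = 60.14 → 60 (Welch–Satterthwaite, rounded down)
t* = 2.000

CI: 41.00 ± 2.000 · 3.1041 = 41.00 ± 6.21 = (34.79, 47.21)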